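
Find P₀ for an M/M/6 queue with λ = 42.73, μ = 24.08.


a = λ/μ = 42.73/24.08 = 1.7745; ρ = a/c = 0.2958
Σ_{k=0}^{5} a^k/k! (terms k=0..5) = 1.00000 + 1.77450 + 1.57443 + 0.93128 + 0.41314 + 0.14662 = 5.83996
Tail: a^6/(6!(1−ρ)) = 31.22184/(720·0.7042) = 0.06157
P₀ = 1/(5.83996 + 0.06157) = 1/5.90154 = 0.169447

Final: 0.169447


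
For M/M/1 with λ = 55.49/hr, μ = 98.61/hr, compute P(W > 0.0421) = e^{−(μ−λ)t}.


W ~ Exponential(μ−λ) for M/M/1.
μ − λ = 98.61 − 55.49 = 43.1200
P(W > t) = e^{−(μ−λ)t} = e^{−1.8154} = 0.162781

Final: 0.162781


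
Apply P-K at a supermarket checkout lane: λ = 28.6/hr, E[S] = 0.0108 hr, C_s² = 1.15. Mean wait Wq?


ρ = λ·E[S] = 28.6·0.0108 = 0.3089
E[S²] = E[S]²(1+C_s²) = 0.0108²·(1+1.15) = 0.0002508
Wq = λ·E[S²]/(2(1−ρ)) = 28.6·0.0002508/(2·0.6911) = 0.005189 hr

Final: 0.005189 hr


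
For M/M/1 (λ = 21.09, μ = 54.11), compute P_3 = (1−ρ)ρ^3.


ρ = 21.09/54.11 = 0.3898
P_n = (1−ρ)·ρ^n = (1 − 0.3898)·0.3898^3 = 0.6102·0.059210 = 0.036132

Final: 0.036132


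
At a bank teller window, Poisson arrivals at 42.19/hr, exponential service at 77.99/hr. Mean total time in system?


W = 1/(μ−λ) = 1/(77.99 − 42.19) = 1/35.80 = 0.02793 hr

Final: 0.02793 hr


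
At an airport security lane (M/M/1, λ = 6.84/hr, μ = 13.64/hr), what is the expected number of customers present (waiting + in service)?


ρ = λ/μ = 6.84/13.64 = 0.5015
L = ρ/(1−ρ) = 0.5015/(1 − 0.5015) = 0.5015/0.4985 = 1.0059

Final: 1.0059


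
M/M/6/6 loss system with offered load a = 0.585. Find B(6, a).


B(c,a) = (a^c/c!) / Σ_{k=0}^{c} a^k/k!
a^6/6! = 0.00005567
Σ terms (k=0..6): 1.00000 + 0.58500 + 0.17111 + 0.03337 + 0.004880 + 0.0005710 + 0.00005567 = 1.794986
B = 0.00005567/1.794986 = 0.00003101

Final: 0.00003101


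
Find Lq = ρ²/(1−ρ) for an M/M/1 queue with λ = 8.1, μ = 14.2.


ρ = 8.1/14.2 = 0.5704
Lq = ρ²/(1−ρ) = 0.3254/0.4296 = 0.7574

Final: 0.7574


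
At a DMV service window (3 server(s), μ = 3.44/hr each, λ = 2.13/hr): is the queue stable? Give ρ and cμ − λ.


Total capacity cμ = 3·3.44 = 10.32/hr
ρ = λ/(cμ) = 2.13/10.32 = 0.2064
Stable ⇔ ρ < 1: YES
Spare capacity = cμ − λ = 10.32 − 2.13 = 8.19/hr

Final: ρ = 0.2064; stable; margin = 8.19/hr


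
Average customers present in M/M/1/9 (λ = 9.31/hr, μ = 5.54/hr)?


ρ = 9.31/5.54 = 1.6805
L = ρ[1 − (K+1)ρ^K + Kρ^(K+1)] / [(1−ρ)(1−ρ^(K+1))]
Numerator: 1.6805·(1 − 10·106.895456 + 9·179.638394) = 922.246208
Denominator: (-0.6805)·(-178.638394) = 121.564394
L = 922.246208/121.564394 = 7.5865

Final: 7.5865


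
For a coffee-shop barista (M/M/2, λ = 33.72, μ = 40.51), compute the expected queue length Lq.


a = λ/μ = 0.8324; ρ = a/2 = 0.4162
P₀ = 0.412236
Lq = P₀·a^c·ρ / (c!·(1−ρ)²) = 0.412236·0.69287·0.4162/(2·0.34083)
= 0.17439

Final: 0.17439


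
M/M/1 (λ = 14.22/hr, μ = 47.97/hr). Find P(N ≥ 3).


ρ = 14.22/47.97 = 0.2964
P(N ≥ n) = ρ^n = 0.2964^3 = 0.026049

Final: 0.026049


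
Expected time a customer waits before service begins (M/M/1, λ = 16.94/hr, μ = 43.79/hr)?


ρ = 16.94/43.79 = 0.3868
Wq = ρ/(μ−λ) = 0.3868/(43.79 − 16.94) = 0.3868/26.85 = 0.01441 hr

Final: 0.01441 hr


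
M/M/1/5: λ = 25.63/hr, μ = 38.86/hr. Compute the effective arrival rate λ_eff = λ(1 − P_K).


ρ = 0.6595; P_K = (1−ρ)ρ^5/(1−ρ^6) = 0.046301
λ_eff = λ(1 − P_K) = 25.63·(1 − 0.046301) = 25.63·0.953699 = 24.4433 /hr

Final: 24.4433 /hr


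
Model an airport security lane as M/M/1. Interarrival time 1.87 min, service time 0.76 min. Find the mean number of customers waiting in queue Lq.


λ = 60/1.87 = 32.0856 /hr
μ = 60/0.76 = 78.9474 /hr
ρ = λ/μ = 32.0856/78.9474 = 0.4064
Lq = ρ²/(1−ρ) = 0.1652/0.5936 = 0.2783

Final: 0.2783


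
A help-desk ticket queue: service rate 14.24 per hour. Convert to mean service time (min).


Mean service time = 1/μ = 1/14.24 hour = 0.07022 hour
In minutes: 0.07022 × 60 = 4.2135 min

Final: 4.2135 min


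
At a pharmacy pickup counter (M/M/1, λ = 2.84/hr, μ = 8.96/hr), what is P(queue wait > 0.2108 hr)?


ρ = 2.84/8.96 = 0.3170
P(Wq > t) = ρ·e^{−(μ−λ)t} = 0.3170·e^{−1.2901}
= 0.3170·0.275244 = 0.087243

Final: 0.087243


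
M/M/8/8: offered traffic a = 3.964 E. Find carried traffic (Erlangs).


B(8,3.964) = 0.029303 (Erlang-B)
Carried load = a(1 − B) = 3.964·(1 − 0.029303) = 3.964·0.970697 = 3.8478 E

Final: 3.8478 Erlangs


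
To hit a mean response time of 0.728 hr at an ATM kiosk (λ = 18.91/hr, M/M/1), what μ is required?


W = 1/(μ−λ) ⇒ μ − λ = 1/W = 1/0.728 = 1.3736
μ = λ + 1/W = 18.91 + 1.3736 = 20.2836 per hr

Final: 20.2836 /hr


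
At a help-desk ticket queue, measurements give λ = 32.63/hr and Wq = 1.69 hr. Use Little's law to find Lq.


Lq = λWq = 32.63·1.69 = 55.1447

Final: 55.1447


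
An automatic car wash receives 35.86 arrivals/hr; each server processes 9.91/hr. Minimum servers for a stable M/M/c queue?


Stability requires cμ > λ ⇔ c > λ/μ.
λ/μ = 35.86/9.91 = 3.6186
Minimum integer c = ⌊3.6186⌋ + 1 = 4
Check: 4·9.91 = 39.64 > 35.86, while 3·9.91 = 29.73 ≤ 35.86

Final: 4 servers


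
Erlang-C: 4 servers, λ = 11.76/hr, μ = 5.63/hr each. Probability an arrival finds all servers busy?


a = λ/μ = 2.0888; ρ = a/4 = 0.5222
P₀ = 0.118351 (from M/M/c formula)
C(c,a) = [a^c/(c!(1−ρ))]·P₀ = [19.03688/(24·0.4778)]·0.118351
= 1.66012·0.118351 = 0.196477

Final: 0.196477


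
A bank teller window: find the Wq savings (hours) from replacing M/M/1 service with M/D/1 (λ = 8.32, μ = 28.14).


ρ = 8.32/28.14 = 0.2957
Wq(M/M/1) = ρ/(μ−λ) = 0.2957/19.82 = 0.01492 hr
Wq(M/D/1) = ρ/(2(μ−λ)) = 0.007459 hr
Savings = 0.01492 − 0.007459 = 0.007459 hr

Final: 0.007459 hr


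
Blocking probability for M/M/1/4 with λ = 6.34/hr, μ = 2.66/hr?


ρ = λ/μ = 6.34/2.66 = 2.3835
P_K = (1−ρ)ρ^K/(1−ρ^(K+1)) = (-1.3835·32.272342)/(1 − 76.919793)
= -44.647451/-75.919793 = 0.588087

Final: 0.588087


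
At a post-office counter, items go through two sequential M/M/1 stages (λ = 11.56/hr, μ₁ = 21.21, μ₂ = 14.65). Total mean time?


Each node sees arrival rate λ = 11.56/hr (tandem ⇒ throughput preserved).
W₁ = 1/(μ₁−λ) = 1/(21.21−11.56) = 0.10363 hr
W₂ = 1/(μ₂−λ) = 1/(14.65−11.56) = 0.32362 hr
W_total = W₁ + W₂ = 0.10363 + 0.32362 = 0.42725 hr

Final: 0.42725 hr


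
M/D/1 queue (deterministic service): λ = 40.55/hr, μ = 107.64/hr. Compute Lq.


ρ = 40.55/107.64 = 0.3767
M/D/1: Lq = ρ²/(2(1−ρ)) = 0.1419/(2·0.6233) = 0.11385

Final: 0.11385


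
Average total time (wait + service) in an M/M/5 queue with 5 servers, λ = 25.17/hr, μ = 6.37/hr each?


a = 3.9513; ρ = 0.7903; P₀ = 0.013992
Lq = P₀·a^c·ρ/(c!(1−ρ)²) = 2.01774
Wq = Lq/λ = 2.01774/25.17 = 0.08016 hr
W = Wq + 1/μ = 0.08016 + 0.15699 = 0.23715 hr

Final: 0.23715 hr


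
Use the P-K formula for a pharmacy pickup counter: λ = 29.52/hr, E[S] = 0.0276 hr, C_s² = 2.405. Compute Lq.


ρ = λ·E[S] = 29.52·0.0276 = 0.8148
Lq = ρ²(1+C_s²)/(2(1−ρ)) = 0.6638·(1+2.405)/(2·0.1852)
= 0.6638·3.4050/0.3705 = 6.10077

Final: 6.10077


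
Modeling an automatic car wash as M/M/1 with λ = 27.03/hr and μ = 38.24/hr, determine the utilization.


ρ = λ/μ = 27.03/38.24 = 0.7069

Final: 0.7069


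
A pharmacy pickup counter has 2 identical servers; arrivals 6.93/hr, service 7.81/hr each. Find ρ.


ρ = λ/(cμ) = 6.93/(2·7.81) = 6.93/15.62 = 0.4437

Final: 0.4437


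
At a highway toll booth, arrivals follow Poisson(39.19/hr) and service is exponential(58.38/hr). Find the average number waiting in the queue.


ρ = 39.19/58.38 = 0.6713
Lq = ρ²/(1−ρ) = 0.4506/0.3287 = 1.3709

Final: 1.3709


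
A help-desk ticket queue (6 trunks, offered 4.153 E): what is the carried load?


B(6,4.153) = 0.128324 (Erlang-B)
Carried load = a(1 − B) = 4.153·(1 − 0.128324) = 4.153·0.871676 = 3.6201 E

Final: 3.6201 Erlangs


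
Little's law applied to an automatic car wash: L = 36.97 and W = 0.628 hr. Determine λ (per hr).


λ = L/W = 36.97/0.628 = 58.8694 /hr

Final: 58.8694 /hr


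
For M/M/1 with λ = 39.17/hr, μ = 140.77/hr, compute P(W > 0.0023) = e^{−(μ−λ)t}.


W ~ Exponential(μ−λ) for M/M/1.
μ − λ = 140.77 − 39.17 = 101.6000
P(W > t) = e^{−(μ−λ)t} = e^{−0.2337} = 0.791615

Final: 0.791615


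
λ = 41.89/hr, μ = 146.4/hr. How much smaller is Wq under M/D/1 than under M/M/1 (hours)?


ρ = 41.89/146.4 = 0.2861
Wq(M/M/1) = ρ/(μ−λ) = 0.2861/104.51 = 0.002738 hr
Wq(M/D/1) = ρ/(2(μ−λ)) = 0.001369 hr
Savings = 0.002738 − 0.001369 = 0.001369 hr

Final: 0.001369 hr


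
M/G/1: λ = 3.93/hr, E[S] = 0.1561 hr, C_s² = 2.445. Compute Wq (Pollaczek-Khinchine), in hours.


ρ = λ·E[S] = 3.93·0.1561 = 0.6135
E[S²] = E[S]²(1+C_s²) = 0.1561²·(1+2.445) = 0.083945
Wq = λ·E[S²]/(2(1−ρ)) = 3.93·0.083945/(2·0.3865) = 0.42675 hr

Final: 0.42675 hr


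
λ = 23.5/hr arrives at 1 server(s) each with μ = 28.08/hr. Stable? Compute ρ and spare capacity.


Total capacity cμ = 1·28.08 = 28.08/hr
ρ = λ/(cμ) = 23.5/28.08 = 0.8369
Stable ⇔ ρ < 1: YES
Spare capacity = cμ − λ = 28.08 − 23.5 = 4.58/hr

Final: ρ = 0.8369; stable; margin = 4.58/hr


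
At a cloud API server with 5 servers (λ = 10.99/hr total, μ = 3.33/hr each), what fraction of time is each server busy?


ρ = λ/(cμ) = 10.99/(5·3.33) = 10.99/16.65 = 0.6601

Final: 0.6601


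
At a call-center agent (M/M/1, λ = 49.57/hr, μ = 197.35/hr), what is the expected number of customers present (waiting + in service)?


ρ = λ/μ = 49.57/197.35 = 0.2512
L = ρ/(1−ρ) = 0.2512/(1 − 0.2512) = 0.2512/0.7488 = 0.3354

Final: 0.3354


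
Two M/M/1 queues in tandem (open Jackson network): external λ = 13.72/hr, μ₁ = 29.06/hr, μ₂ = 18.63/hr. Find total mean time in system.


Each node sees arrival rate λ = 13.72/hr (tandem ⇒ throughput preserved).
W₁ = 1/(μ₁−λ) = 1/(29.06−13.72) = 0.06519 hr
W₂ = 1/(μ₂−λ) = 1/(18.63−13.72) = 0.20367 hr
W_total = W₁ + W₂ = 0.06519 + 0.20367 = 0.26886 hr

Final: 0.26886 hr


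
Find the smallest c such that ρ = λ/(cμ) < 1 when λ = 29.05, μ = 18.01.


Stability requires cμ > λ ⇔ c > λ/μ.
λ/μ = 29.05/18.01 = 1.6130
Minimum integer c = ⌊1.6130⌋ + 1 = 2
Check: 2·18.01 = 36.02 > 29.05, while 1·18.01 = 18.01 ≤ 29.05

Final: 2 servers


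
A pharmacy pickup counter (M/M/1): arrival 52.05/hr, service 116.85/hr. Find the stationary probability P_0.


ρ = 52.05/116.85 = 0.4454
P_n = (1−ρ)·ρ^n = (1 − 0.4454)·0.4454^0 = 0.5546·1.000000 = 0.554557

Final: 0.554557


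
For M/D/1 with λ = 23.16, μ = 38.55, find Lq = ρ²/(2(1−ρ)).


ρ = 23.16/38.55 = 0.6008
M/D/1: Lq = ρ²/(2(1−ρ)) = 0.3609/(2·0.3992) = 0.45205

Final: 0.45205


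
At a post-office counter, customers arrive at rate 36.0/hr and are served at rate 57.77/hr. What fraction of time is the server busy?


ρ = λ/μ = 36.0/57.77 = 0.6232

Final: 0.6232


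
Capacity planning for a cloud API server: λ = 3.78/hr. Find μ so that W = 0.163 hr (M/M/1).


W = 1/(μ−λ) ⇒ μ − λ = 1/W = 1/0.163 = 6.1350
μ = λ + 1/W = 3.78 + 6.1350 = 9.9150 per hr

Final: 9.9150 /hr


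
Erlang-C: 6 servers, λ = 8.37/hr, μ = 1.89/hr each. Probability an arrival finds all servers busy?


a = λ/μ = 4.4286; ρ = a/6 = 0.7381
P₀ = 0.010006 (from M/M/c formula)
C(c,a) = [a^c/(c!(1−ρ))]·P₀ = [7543.65682/(720·0.2619)]·0.010006
= 40.00424·0.010006 = 0.400297

Final: 0.400297


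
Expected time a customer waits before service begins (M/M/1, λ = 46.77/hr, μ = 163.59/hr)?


ρ = 46.77/163.59 = 0.2859
Wq = ρ/(μ−λ) = 0.2859/(163.59 − 46.77) = 0.2859/116.82 = 0.002447 hr

Final: 0.002447 hr


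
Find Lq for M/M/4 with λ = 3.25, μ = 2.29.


a = λ/μ = 1.4192; ρ = a/4 = 0.3548
P₀ = 0.240113
Lq = P₀·a^c·ρ / (c!·(1−ρ)²) = 0.240113·4.05687·0.3548/(24·0.41628)
= 0.03459

Final: 0.03459


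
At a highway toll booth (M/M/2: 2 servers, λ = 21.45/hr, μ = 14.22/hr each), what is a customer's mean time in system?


a = 1.5084; ρ = 0.7542; P₀ = 0.140108
Lq = P₀·a^c·ρ/(c!(1−ρ)²) = 1.99018
Wq = Lq/λ = 1.99018/21.45 = 0.09278 hr
W = Wq + 1/μ = 0.09278 + 0.07032 = 0.16311 hr

Final: 0.16311 hr


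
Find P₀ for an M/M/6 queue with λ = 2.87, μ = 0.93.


a = λ/μ = 2.87/0.93 = 3.0860; ρ = a/c = 0.5143
Σ_{k=0}^{5} a^k/k! (terms k=0..5) = 1.00000 + 3.08602 + 4.76176 + 4.89830 + 3.77907 + 2.33246 = 19.85761
Tail: a^6/(6!(1−ρ)) = 863.76119/(720·0.4857) = 2.47017
P₀ = 1/(19.85761 + 2.47017) = 1/22.32778 = 0.044787

Final: 0.044787


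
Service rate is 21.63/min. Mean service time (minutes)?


Mean service time = 1/μ = 1/21.63 minute = 0.04623 minute
In minutes: 0.04623 × 1 = 0.04623 min

Final: 0.04623 min


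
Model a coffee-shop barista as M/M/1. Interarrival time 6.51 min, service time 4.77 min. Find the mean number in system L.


λ = 60/6.51 = 9.2166 /hr
μ = 60/4.77 = 12.5786 /hr
ρ = λ/μ = 9.2166/12.5786 = 0.7327
L = ρ/(1−ρ) = 0.7327/0.2673 = 2.7414

Final: 2.7414


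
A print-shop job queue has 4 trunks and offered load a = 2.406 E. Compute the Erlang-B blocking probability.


B(c,a) = (a^c/c!) / Σ_{k=0}^{c} a^k/k!
a^4/4! = 1.396276
Σ terms (k=0..4): 1.00000 + 2.40600 + 2.89442 + 2.32132 + 1.39628 = 10.018017
B = 1.396276/10.018017 = 0.139376

Final: 0.139376


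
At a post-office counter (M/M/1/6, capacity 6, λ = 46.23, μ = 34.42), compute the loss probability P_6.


ρ = λ/μ = 46.23/34.42 = 1.3431
P_K = (1−ρ)ρ^K/(1−ρ^(K+1)) = (-0.3431·5.870542)/(1 − 7.884809)
= -2.014268/-6.884809 = 0.292567

Final: 0.292567


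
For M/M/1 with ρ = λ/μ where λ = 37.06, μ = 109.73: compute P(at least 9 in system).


ρ = 37.06/109.73 = 0.3377
P(N ≥ n) = ρ^n = 0.3377^9 = 0.00005718

Final: 0.00005718


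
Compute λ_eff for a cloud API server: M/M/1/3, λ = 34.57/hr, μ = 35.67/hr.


ρ = 0.9692; P_K = (1−ρ)ρ^3/(1−ρ^4) = 0.238379
λ_eff = λ(1 − P_K) = 34.57·(1 − 0.238379) = 34.57·0.761621 = 26.3292 /hr

Final: 26.3292 /hr


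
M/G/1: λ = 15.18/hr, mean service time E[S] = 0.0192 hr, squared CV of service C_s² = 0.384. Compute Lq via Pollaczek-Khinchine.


ρ = λ·E[S] = 15.18·0.0192 = 0.2915
Lq = ρ²(1+C_s²)/(2(1−ρ)) = 0.08495·(1+0.384)/(2·0.7085)
= 0.08495·1.3840/1.4171 = 0.08296

Final: 0.08296


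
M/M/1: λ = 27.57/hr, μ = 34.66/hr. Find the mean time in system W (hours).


W = 1/(μ−λ) = 1/(34.66 − 27.57) = 1/7.09 = 0.1410 hr

Final: 0.1410 hr


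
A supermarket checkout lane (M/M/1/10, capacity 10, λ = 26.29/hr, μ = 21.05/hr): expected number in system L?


ρ = 26.29/21.05 = 1.2489
L = ρ[1 − (K+1)ρ^K + Kρ^(K+1)] / [(1−ρ)(1−ρ^(K+1))]
Numerator: 1.2489·(1 − 11·9.233893 + 10·11.532497) = 18.424407
Denominator: (-0.2489)·(-10.532497) = 2.621866
L = 18.424407/2.621866 = 7.0272

Final: 7.0272


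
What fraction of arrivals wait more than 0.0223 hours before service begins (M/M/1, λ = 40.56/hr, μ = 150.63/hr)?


ρ = 40.56/150.63 = 0.2693
P(Wq > t) = ρ·e^{−(μ−λ)t} = 0.2693·e^{−2.4546}
= 0.2693·0.085901 = 0.023130

Final: 0.023130


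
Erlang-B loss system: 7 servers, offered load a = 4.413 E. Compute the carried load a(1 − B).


B(7,4.413) = 0.085150 (Erlang-B)
Carried load = a(1 − B) = 4.413·(1 − 0.085150) = 4.413·0.914850 = 4.0372 E

Final: 4.0372 Erlangs


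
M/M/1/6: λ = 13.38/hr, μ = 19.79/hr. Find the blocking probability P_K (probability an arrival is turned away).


ρ = λ/μ = 13.38/19.79 = 0.6761
P_K = (1−ρ)ρ^K/(1−ρ^(K+1)) = (0.3239·0.095513)/(1 − 0.064576)
= 0.030937/0.935424 = 0.033072

Final: 0.033072


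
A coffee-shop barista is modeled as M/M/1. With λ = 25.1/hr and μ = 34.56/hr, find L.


ρ = λ/μ = 25.1/34.56 = 0.7263
L = ρ/(1−ρ) = 0.7263/(1 − 0.7263) = 0.7263/0.2737 = 2.6533

Final: 2.6533


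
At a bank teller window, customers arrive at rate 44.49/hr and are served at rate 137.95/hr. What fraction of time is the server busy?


ρ = λ/μ = 44.49/137.95 = 0.3225

Final: 0.3225


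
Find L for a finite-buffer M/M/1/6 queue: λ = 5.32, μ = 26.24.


ρ = 5.32/26.24 = 0.2027
L = ρ[1 − (K+1)ρ^K + Kρ^(K+1)] / [(1−ρ)(1−ρ^(K+1))]
Numerator: 0.2027·(1 − 7·0.00006945 + 6·0.00001408) = 0.202662
Denominator: (0.7973)·(0.999986) = 0.797245
L = 0.202662/0.797245 = 0.2542

Final: 0.2542


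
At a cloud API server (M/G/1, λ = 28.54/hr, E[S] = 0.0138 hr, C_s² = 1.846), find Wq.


ρ = λ·E[S] = 28.54·0.0138 = 0.3939
E[S²] = E[S]²(1+C_s²) = 0.0138²·(1+1.846) = 0.0005420
Wq = λ·E[S²]/(2(1−ρ)) = 28.54·0.0005420/(2·0.6061) = 0.01276 hr

Final: 0.01276 hr


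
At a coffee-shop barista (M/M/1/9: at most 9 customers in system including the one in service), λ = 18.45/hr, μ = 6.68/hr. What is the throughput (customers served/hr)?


ρ = 2.7620; P_K = (1−ρ)ρ^9/(1−ρ^10) = 0.637965
λ_eff = λ(1 − P_K) = 18.45·(1 − 0.637965) = 18.45·0.362035 = 6.6795 /hr

Final: 6.6795 /hr


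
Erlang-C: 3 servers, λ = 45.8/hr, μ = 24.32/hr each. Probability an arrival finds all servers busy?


a = λ/μ = 1.8832; ρ = a/3 = 0.6277
P₀ = 0.130774 (from M/M/c formula)
C(c,a) = [a^c/(c!(1−ρ))]·P₀ = [6.67891/(6·0.3723)]·0.130774
= 2.99026·0.130774 = 0.391050

Final: 0.391050


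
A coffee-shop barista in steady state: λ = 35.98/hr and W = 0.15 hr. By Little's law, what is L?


L = λW = 35.98·0.15 = 5.3970

Final: 5.3970


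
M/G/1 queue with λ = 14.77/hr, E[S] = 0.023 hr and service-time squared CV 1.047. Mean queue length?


ρ = λ·E[S] = 14.77·0.023 = 0.3397
Lq = ρ²(1+C_s²)/(2(1−ρ)) = 0.1154·(1+1.047)/(2·0.6603)
= 0.1154·2.0470/1.3206 = 0.17888

Final: 0.17888


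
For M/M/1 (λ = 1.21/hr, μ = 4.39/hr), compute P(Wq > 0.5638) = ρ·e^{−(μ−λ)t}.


ρ = 1.21/4.39 = 0.2756
P(Wq > t) = ρ·e^{−(μ−λ)t} = 0.2756·e^{−1.7929}
= 0.2756·0.166479 = 0.045886

Final: 0.045886


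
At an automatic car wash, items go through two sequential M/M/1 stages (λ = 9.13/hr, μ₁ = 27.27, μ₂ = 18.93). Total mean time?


Each node sees arrival rate λ = 9.13/hr (tandem ⇒ throughput preserved).
W₁ = 1/(μ₁−λ) = 1/(27.27−9.13) = 0.05513 hr
W₂ = 1/(μ₂−λ) = 1/(18.93−9.13) = 0.10204 hr
W_total = W₁ + W₂ = 0.05513 + 0.10204 = 0.15717 hr

Final: 0.15717 hr


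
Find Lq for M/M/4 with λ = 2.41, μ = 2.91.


a = λ/μ = 0.8282; ρ = a/4 = 0.2070
P₀ = 0.436584
Lq = P₀·a^c·ρ / (c!·(1−ρ)²) = 0.436584·0.47043·0.2070/(24·0.62878)
= 0.002818

Final: 0.002818


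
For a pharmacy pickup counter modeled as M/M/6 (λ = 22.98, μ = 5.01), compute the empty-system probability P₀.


a = λ/μ = 22.98/5.01 = 4.5868; ρ = a/c = 0.7645
Σ_{k=0}^{5} a^k/k! (terms k=0..5) = 1.00000 + 4.58683 + 10.51949 + 16.08369 + 18.44327 + 16.91922 = 67.55249
Tail: a^6/(6!(1−ρ)) = 9312.66093/(720·0.2355) = 54.91576
P₀ = 1/(67.55249 + 54.91576) = 1/122.46825 = 0.008165

Final: 0.008165


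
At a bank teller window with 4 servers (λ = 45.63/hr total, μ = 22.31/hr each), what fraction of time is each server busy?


ρ = λ/(cμ) = 45.63/(4·22.31) = 45.63/89.24 = 0.5113

Final: 0.5113


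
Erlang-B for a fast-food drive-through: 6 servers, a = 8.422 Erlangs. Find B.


B(c,a) = (a^c/c!) / Σ_{k=0}^{c} a^k/k!
a^6/6! = 495.631529
Σ terms (k=0..6): 1.00000 + 8.42200 + 35.46504 + 99.56219 + 209.62820 + 353.09774 + 495.63153 = 1202.806708
B = 495.631529/1202.806708 = 0.412062

Final: 0.412062


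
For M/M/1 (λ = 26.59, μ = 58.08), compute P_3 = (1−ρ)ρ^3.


ρ = 26.59/58.08 = 0.4578
P_n = (1−ρ)·ρ^n = (1 − 0.4578)·0.4578^3 = 0.5422·0.095957 = 0.052026

Final: 0.052026


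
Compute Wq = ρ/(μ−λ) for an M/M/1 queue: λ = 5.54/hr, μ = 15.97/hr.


ρ = 5.54/15.97 = 0.3469
Wq = ρ/(μ−λ) = 0.3469/(15.97 − 5.54) = 0.3469/10.43 = 0.03326 hr

Final: 0.03326 hr


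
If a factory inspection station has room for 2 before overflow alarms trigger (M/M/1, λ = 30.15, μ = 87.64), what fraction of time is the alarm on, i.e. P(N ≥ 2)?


ρ = 30.15/87.64 = 0.3440
P(N ≥ n) = ρ^n = 0.3440^2 = 0.118350

Final: 0.118350


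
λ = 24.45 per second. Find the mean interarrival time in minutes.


Mean interarrival time = 1/λ = 1/24.45 second = 0.04090 second
In minutes: 0.04090 × 0.0166667 = 0.0006817 min

Final: 0.0006817 min


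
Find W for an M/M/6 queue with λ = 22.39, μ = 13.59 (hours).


a = 1.6475; ρ = 0.2746; P₀ = 0.192437
Lq = P₀·a^c·ρ/(c!(1−ρ)²) = 0.002789
Wq = Lq/λ = 0.002789/22.39 = 0.0001246 hr
W = Wq + 1/μ = 0.0001246 + 0.07358 = 0.07371 hr

Final: 0.07371 hr


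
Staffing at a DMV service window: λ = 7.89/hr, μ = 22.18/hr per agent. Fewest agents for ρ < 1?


Stability requires cμ > λ ⇔ c > λ/μ.
λ/μ = 7.89/22.18 = 0.3557
Minimum integer c = ⌊0.3557⌋ + 1 = 1
Check: 1·22.18 = 22.18 > 7.89, while 0·22.18 = 0.00 ≤ 7.89

Final: 1 servers


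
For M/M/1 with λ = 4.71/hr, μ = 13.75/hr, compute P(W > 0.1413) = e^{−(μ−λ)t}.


W ~ Exponential(μ−λ) for M/M/1.
μ − λ = 13.75 − 4.71 = 9.0400
P(W > t) = e^{−(μ−λ)t} = e^{−1.2774} = 0.278775

Final: 0.278775


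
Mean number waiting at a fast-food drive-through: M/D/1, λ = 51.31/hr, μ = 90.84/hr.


ρ = 51.31/90.84 = 0.5648
M/D/1: Lq = ρ²/(2(1−ρ)) = 0.3190/(2·0.4352) = 0.36658

Final: 0.36658


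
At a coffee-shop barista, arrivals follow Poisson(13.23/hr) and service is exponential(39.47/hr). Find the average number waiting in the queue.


ρ = 13.23/39.47 = 0.3352
Lq = ρ²/(1−ρ) = 0.1124/0.6648 = 0.1690

Final: 0.1690


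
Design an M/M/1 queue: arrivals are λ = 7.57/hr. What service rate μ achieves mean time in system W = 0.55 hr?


W = 1/(μ−λ) ⇒ μ − λ = 1/W = 1/0.55 = 1.8182
μ = λ + 1/W = 7.57 + 1.8182 = 9.3882 per hr

Final: 9.3882 /hr


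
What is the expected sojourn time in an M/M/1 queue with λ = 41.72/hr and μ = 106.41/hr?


W = 1/(μ−λ) = 1/(106.41 − 41.72) = 1/64.69 = 0.01546 hr

Final: 0.01546 hr


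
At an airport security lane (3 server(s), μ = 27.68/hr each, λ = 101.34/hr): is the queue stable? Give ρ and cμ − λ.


Total capacity cμ = 3·27.68 = 83.04/hr
ρ = λ/(cμ) = 101.34/83.04 = 1.2204
Stable ⇔ ρ < 1: NO
Spare capacity = cμ − λ = 83.04 − 101.34 = -18.30/hr

Final: ρ = 1.2204; unstable; margin = -18.30/hr


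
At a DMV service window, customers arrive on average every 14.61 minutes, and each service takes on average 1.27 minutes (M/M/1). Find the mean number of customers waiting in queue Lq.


λ = 60/14.61 = 4.1068 /hr
μ = 60/1.27 = 47.2441 /hr
ρ = λ/μ = 4.1068/47.2441 = 0.08693
Lq = ρ²/(1−ρ) = 0.007556/0.9131 = 0.008276

Final: 0.008276


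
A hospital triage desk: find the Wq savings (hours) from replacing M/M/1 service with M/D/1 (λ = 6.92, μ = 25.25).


ρ = 6.92/25.25 = 0.2741
Wq(M/M/1) = ρ/(μ−λ) = 0.2741/18.33 = 0.01495 hr
Wq(M/D/1) = ρ/(2(μ−λ)) = 0.007476 hr
Savings = 0.01495 − 0.007476 = 0.007476 hr

Final: 0.007476 hr


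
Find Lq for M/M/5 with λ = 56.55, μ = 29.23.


a = λ/μ = 1.9347; ρ = a/5 = 0.3869
P₀ = 0.143573
Lq = P₀·a^c·ρ / (c!·(1−ρ)²) = 0.143573·27.10310·0.3869/(120·0.37585)
= 0.03338

Final: 0.03338


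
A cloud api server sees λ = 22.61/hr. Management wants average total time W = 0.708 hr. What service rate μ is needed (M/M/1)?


W = 1/(μ−λ) ⇒ μ − λ = 1/W = 1/0.708 = 1.4124
μ = λ + 1/W = 22.61 + 1.4124 = 24.0224 per hr

Final: 24.0224 /hr


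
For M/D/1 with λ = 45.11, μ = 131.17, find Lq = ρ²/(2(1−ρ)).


ρ = 45.11/131.17 = 0.3439
M/D/1: Lq = ρ²/(2(1−ρ)) = 0.1183/(2·0.6561) = 0.09013

Final: 0.09013


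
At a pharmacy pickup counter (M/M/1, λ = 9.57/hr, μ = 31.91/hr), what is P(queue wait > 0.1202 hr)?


ρ = 9.57/31.91 = 0.2999
P(Wq > t) = ρ·e^{−(μ−λ)t} = 0.2999·e^{−2.6853}
= 0.2999·0.068203 = 0.020454

Final: 0.020454


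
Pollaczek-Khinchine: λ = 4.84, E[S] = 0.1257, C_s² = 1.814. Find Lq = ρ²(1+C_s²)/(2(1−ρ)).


ρ = λ·E[S] = 4.84·0.1257 = 0.6084
Lq = ρ²(1+C_s²)/(2(1−ρ)) = 0.3701·(1+1.814)/(2·0.3916)
= 0.3701·2.8140/0.7832 = 1.32984

Final: 1.32984


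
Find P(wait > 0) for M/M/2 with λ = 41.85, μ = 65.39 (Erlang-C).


a = λ/μ = 0.6400; ρ = a/2 = 0.3200
P₀ = 0.515148 (from M/M/c formula)
C(c,a) = [a^c/(c!(1−ρ))]·P₀ = [0.40961/(2·0.6800)]·0.515148
= 0.30118·0.515148 = 0.155154

Final: 0.155154


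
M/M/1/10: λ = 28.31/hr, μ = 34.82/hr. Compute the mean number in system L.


ρ = 28.31/34.82 = 0.8130
L = ρ[1 − (K+1)ρ^K + Kρ^(K+1)] / [(1−ρ)(1−ρ^(K+1))]
Numerator: 0.8130·(1 − 11·0.126215 + 10·0.102618) = 0.518565
Denominator: (0.1870)·(0.897382) = 0.167776
L = 0.518565/0.167776 = 3.0908

Final: 3.0908


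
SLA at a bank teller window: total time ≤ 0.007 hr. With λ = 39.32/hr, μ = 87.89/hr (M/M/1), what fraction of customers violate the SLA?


W ~ Exponential(μ−λ) for M/M/1.
μ − λ = 87.89 − 39.32 = 48.5700
P(W > t) = e^{−(μ−λ)t} = e^{−0.3400} = 0.711777

Final: 0.711777


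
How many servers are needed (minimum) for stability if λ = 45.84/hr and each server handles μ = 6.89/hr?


Stability requires cμ > λ ⇔ c > λ/μ.
λ/μ = 45.84/6.89 = 6.6531
Minimum integer c = ⌊6.6531⌋ + 1 = 7
Check: 7·6.89 = 48.23 > 45.84, while 6·6.89 = 41.34 ≤ 45.84

Final: 7 servers


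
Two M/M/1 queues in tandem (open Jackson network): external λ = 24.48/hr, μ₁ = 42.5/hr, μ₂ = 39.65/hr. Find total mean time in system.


Each node sees arrival rate λ = 24.48/hr (tandem ⇒ throughput preserved).
W₁ = 1/(μ₁−λ) = 1/(42.5−24.48) = 0.05549 hr
W₂ = 1/(μ₂−λ) = 1/(39.65−24.48) = 0.06592 hr
W_total = W₁ + W₂ = 0.05549 + 0.06592 = 0.12141 hr

Final: 0.12141 hr


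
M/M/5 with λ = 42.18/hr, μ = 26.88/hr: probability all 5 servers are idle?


a = λ/μ = 42.18/26.88 = 1.5692; ρ = a/c = 0.3138
Σ_{k=0}^{4} a^k/k! (terms k=0..4) = 1.00000 + 1.56920 + 1.23119 + 0.64399 + 0.25264 = 4.69702
Tail: a^5/(5!(1−ρ)) = 9.51451/(120·0.6862) = 0.11555
P₀ = 1/(4.69702 + 0.11555) = 1/4.81257 = 0.207789

Final: 0.207789


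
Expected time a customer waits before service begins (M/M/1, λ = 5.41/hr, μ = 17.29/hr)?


ρ = 5.41/17.29 = 0.3129
Wq = ρ/(μ−λ) = 0.3129/(17.29 − 5.41) = 0.3129/11.88 = 0.02634 hr

Final: 0.02634 hr


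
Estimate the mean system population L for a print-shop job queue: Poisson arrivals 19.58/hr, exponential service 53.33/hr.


ρ = λ/μ = 19.58/53.33 = 0.3671
L = ρ/(1−ρ) = 0.3671/(1 − 0.3671) = 0.3671/0.6329 = 0.5801

Final: 0.5801


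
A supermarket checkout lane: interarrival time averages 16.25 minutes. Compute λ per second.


λ = 1/(interarrival time) in consistent units.
1 second = 0.0166667 min, so λ = 0.0166667/16.25 = 0.001026 per second

Final: 0.001026 /sec


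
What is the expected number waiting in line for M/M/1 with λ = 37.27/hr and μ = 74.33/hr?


ρ = 37.27/74.33 = 0.5014
Lq = ρ²/(1−ρ) = 0.2514/0.4986 = 0.5043

Final: 0.5043


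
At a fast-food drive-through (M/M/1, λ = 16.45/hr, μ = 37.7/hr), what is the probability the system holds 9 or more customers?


ρ = 16.45/37.7 = 0.4363
P(N ≥ n) = ρ^n = 0.4363^9 = 0.0005734

Final: 0.0005734


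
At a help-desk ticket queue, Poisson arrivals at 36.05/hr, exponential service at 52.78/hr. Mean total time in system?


W = 1/(μ−λ) = 1/(52.78 − 36.05) = 1/16.73 = 0.05977 hr

Final: 0.05977 hr


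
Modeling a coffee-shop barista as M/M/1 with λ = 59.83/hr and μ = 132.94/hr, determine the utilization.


ρ = λ/μ = 59.83/132.94 = 0.4501

Final: 0.4501


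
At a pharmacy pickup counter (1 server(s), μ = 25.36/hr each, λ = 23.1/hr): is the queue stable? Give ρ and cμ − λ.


Total capacity cμ = 1·25.36 = 25.36/hr
ρ = λ/(cμ) = 23.1/25.36 = 0.9109
Stable ⇔ ρ < 1: YES
Spare capacity = cμ − λ = 25.36 − 23.1 = 2.26/hr

Final: ρ = 0.9109; stable; margin = 2.26/hr


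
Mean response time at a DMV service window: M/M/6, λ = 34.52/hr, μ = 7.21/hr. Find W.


a = 4.7878; ρ = 0.7980; P₀ = 0.006203
Lq = P₀·a^c·ρ/(c!(1−ρ)²) = 2.02878
Wq = Lq/λ = 2.02878/34.52 = 0.05877 hr
W = Wq + 1/μ = 0.05877 + 0.13870 = 0.19747 hr

Final: 0.19747 hr


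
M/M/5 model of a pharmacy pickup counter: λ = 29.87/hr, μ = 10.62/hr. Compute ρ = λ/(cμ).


ρ = λ/(cμ) = 29.87/(5·10.62) = 29.87/53.10 = 0.5625

Final: 0.5625


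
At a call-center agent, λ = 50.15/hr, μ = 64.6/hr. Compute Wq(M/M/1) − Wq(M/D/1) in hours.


ρ = 50.15/64.6 = 0.7763
Wq(M/M/1) = ρ/(μ−λ) = 0.7763/14.45 = 0.05372 hr
Wq(M/D/1) = ρ/(2(μ−λ)) = 0.02686 hr
Savings = 0.05372 − 0.02686 = 0.02686 hr

Final: 0.02686 hr


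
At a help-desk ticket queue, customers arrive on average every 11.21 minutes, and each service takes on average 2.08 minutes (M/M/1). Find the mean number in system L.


λ = 60/11.21 = 5.3524 /hr
μ = 60/2.08 = 28.8462 /hr
ρ = λ/μ = 5.3524/28.8462 = 0.1855
L = ρ/(1−ρ) = 0.1855/0.8145 = 0.2278

Final: 0.2278


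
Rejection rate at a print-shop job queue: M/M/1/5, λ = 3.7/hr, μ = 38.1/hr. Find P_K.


ρ = λ/μ = 3.7/38.1 = 0.09711
P_K = (1−ρ)ρ^K/(1−ρ^(K+1)) = (0.9029·0.000008637)/(1 − 0.0000008388)
= 0.000007799/0.999999 = 0.000007799

Final: 0.000007799


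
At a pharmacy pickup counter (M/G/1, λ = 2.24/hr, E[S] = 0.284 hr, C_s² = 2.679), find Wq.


ρ = λ·E[S] = 2.24·0.284 = 0.6362
E[S²] = E[S]²(1+C_s²) = 0.284²·(1+2.679) = 0.296733
Wq = λ·E[S²]/(2(1−ρ)) = 2.24·0.296733/(2·0.3638) = 0.91343 hr

Final: 0.91343 hr


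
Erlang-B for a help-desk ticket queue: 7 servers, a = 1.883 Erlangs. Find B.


B(c,a) = (a^c/c!) / Σ_{k=0}^{c} a^k/k!
a^7/7! = 0.016654
Σ terms (k=0..7): 1.00000 + 1.88300 + 1.77284 + 1.11276 + 0.52383 + 0.19727 + 0.06191 + 0.01665 = 6.568269
B = 0.016654/6.568269 = 0.002536

Final: 0.002536


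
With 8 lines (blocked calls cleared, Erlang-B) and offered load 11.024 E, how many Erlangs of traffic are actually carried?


B(8,11.024) = 0.383765 (Erlang-B)
Carried load = a(1 − B) = 11.024·(1 − 0.383765) = 11.024·0.616235 = 6.7934 E

Final: 6.7934 Erlangs


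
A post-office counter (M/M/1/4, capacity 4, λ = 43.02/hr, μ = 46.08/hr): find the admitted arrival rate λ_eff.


ρ = 0.9336; P_K = (1−ρ)ρ^4/(1−ρ^5) = 0.173499
λ_eff = λ(1 − P_K) = 43.02·(1 − 0.173499) = 43.02·0.826501 = 35.5561 /hr

Final: 35.5561 /hr


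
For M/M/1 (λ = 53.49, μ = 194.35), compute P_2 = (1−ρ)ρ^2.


ρ = 53.49/194.35 = 0.2752
P_n = (1−ρ)·ρ^n = (1 − 0.2752)·0.2752^2 = 0.7248·0.075749 = 0.054901

Final: 0.054901


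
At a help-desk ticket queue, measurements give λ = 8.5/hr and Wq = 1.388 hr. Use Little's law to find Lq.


Lq = λWq = 8.5·1.388 = 11.7980

Final: 11.7980


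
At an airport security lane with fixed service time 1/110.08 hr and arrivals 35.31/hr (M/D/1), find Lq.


ρ = 35.31/110.08 = 0.3208
M/D/1: Lq = ρ²/(2(1−ρ)) = 0.1029/(2·0.6792) = 0.07574

Final: 0.07574


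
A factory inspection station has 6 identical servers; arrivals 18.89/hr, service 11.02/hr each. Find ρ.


ρ = λ/(cμ) = 18.89/(6·11.02) = 18.89/66.12 = 0.2857

Final: 0.2857


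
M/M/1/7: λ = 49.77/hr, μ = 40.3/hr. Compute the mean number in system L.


ρ = 49.77/40.3 = 1.2350
L = ρ[1 − (K+1)ρ^K + Kρ^(K+1)] / [(1−ρ)(1−ρ^(K+1))]
Numerator: 1.2350·(1 − 8·4.381655 + 7·5.411289) = 4.724799
Denominator: (-0.2350)·(-4.411289) = 1.036598
L = 4.724799/1.036598 = 4.5580

Final: 4.5580


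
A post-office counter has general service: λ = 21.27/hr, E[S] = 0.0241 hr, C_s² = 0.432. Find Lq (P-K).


ρ = λ·E[S] = 21.27·0.0241 = 0.5126
Lq = ρ²(1+C_s²)/(2(1−ρ)) = 0.2628·(1+0.432)/(2·0.4874)
= 0.2628·1.4320/0.9748 = 0.38601

Final: 0.38601


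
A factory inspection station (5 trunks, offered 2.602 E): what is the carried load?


B(5,2.602) = 0.077486 (Erlang-B)
Carried load = a(1 − B) = 2.602·(1 − 0.077486) = 2.602·0.922514 = 2.4004 E

Final: 2.4004 Erlangs


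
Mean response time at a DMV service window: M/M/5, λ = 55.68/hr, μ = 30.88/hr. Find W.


a = 1.8031; ρ = 0.3606; P₀ = 0.164080
Lq = P₀·a^c·ρ/(c!(1−ρ)²) = 0.02299
Wq = Lq/λ = 0.02299/55.68 = 0.0004129 hr
W = Wq + 1/μ = 0.0004129 + 0.03238 = 0.03280 hr

Final: 0.03280 hr


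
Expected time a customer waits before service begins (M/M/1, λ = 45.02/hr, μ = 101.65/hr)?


ρ = 45.02/101.65 = 0.4429
Wq = ρ/(μ−λ) = 0.4429/(101.65 − 45.02) = 0.4429/56.63 = 0.007821 hr

Final: 0.007821 hr


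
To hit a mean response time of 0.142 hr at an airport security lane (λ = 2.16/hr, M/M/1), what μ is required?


W = 1/(μ−λ) ⇒ μ − λ = 1/W = 1/0.142 = 7.0423
μ = λ + 1/W = 2.16 + 7.0423 = 9.2023 per hr

Final: 9.2023 /hr


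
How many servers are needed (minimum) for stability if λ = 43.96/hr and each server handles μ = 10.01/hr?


Stability requires cμ > λ ⇔ c > λ/μ.
λ/μ = 43.96/10.01 = 4.3916
Minimum integer c = ⌊4.3916⌋ + 1 = 5
Check: 5·10.01 = 50.05 > 43.96, while 4·10.01 = 40.04 ≤ 43.96

Final: 5 servers


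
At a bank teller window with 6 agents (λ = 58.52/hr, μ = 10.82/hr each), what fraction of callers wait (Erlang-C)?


a = λ/μ = 5.4085; ρ = a/6 = 0.9014
P₀ = 0.002109 (from M/M/c formula)
C(c,a) = [a^c/(c!(1−ρ))]·P₀ = [25030.08590/(720·0.09858)]·0.002109
= 352.63741·0.002109 = 0.743554

Final: 0.743554


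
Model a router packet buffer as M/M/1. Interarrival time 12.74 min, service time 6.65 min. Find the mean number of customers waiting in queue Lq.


λ = 60/12.74 = 4.7096 /hr
μ = 60/6.65 = 9.0226 /hr
ρ = λ/μ = 4.7096/9.0226 = 0.5220
Lq = ρ²/(1−ρ) = 0.2725/0.4780 = 0.5700

Final: 0.5700


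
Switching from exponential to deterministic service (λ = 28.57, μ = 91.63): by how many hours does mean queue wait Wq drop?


ρ = 28.57/91.63 = 0.3118
Wq(M/M/1) = ρ/(μ−λ) = 0.3118/63.06 = 0.004944 hr
Wq(M/D/1) = ρ/(2(μ−λ)) = 0.002472 hr
Savings = 0.004944 − 0.002472 = 0.002472 hr

Final: 0.002472 hr


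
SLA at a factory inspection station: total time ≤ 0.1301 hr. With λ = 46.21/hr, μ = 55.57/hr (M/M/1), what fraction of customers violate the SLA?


W ~ Exponential(μ−λ) for M/M/1.
μ − λ = 55.57 − 46.21 = 9.3600
P(W > t) = e^{−(μ−λ)t} = e^{−1.2177} = 0.295899

Final: 0.295899


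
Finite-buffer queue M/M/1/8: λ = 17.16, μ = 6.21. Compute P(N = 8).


ρ = λ/μ = 17.16/6.21 = 2.7633
P_K = (1−ρ)ρ^K/(1−ρ^(K+1)) = (-1.7633·3399.425021)/(1 − 9393.580252)
= -5994.155231/-9392.580252 = 0.638180

Final: 0.638180


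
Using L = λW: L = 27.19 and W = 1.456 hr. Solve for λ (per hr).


λ = L/W = 27.19/1.456 = 18.6745 /hr

Final: 18.6745 /hr


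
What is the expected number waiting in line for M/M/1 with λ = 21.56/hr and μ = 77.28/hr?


ρ = 21.56/77.28 = 0.2790
Lq = ρ²/(1−ρ) = 0.07783/0.7210 = 0.1079

Final: 0.1079


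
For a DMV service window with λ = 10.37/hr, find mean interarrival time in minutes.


Mean interarrival time = 1/λ = 1/10.37 hour = 0.09643 hour
In minutes: 0.09643 × 60 = 5.7859 min

Final: 5.7859 min


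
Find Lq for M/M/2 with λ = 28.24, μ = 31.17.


a = λ/μ = 0.9060; ρ = a/2 = 0.4530
P₀ = 0.376463
Lq = P₀·a^c·ρ / (c!·(1−ρ)²) = 0.376463·0.82083·0.4530/(2·0.29921)
= 0.23392

Final: 0.23392


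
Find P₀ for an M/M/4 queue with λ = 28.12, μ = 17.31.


a = λ/μ = 28.12/17.31 = 1.6245; ρ = a/c = 0.4061
Σ_{k=0}^{3} a^k/k! (terms k=0..3) = 1.00000 + 1.62449 + 1.31949 + 0.71450 = 4.65849
Tail: a^4/(4!(1−ρ)) = 6.96423/(24·0.5939) = 0.48861
P₀ = 1/(4.65849 + 0.48861) = 1/5.14710 = 0.194284

Final: 0.194284


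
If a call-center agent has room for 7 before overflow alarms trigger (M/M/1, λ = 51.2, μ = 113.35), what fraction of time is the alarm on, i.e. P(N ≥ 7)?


ρ = 51.2/113.35 = 0.4517
P(N ≥ n) = ρ^n = 0.4517^7 = 0.003837

Final: 0.003837


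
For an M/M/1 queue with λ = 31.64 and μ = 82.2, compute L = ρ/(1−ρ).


ρ = λ/μ = 31.64/82.2 = 0.3849
L = ρ/(1−ρ) = 0.3849/(1 − 0.3849) = 0.3849/0.6151 = 0.6258

Final: 0.6258


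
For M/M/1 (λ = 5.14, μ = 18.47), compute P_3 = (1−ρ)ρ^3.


ρ = 5.14/18.47 = 0.2783
P_n = (1−ρ)·ρ^n = (1 − 0.2783)·0.2783^3 = 0.7217·0.021552 = 0.015554

Final: 0.015554


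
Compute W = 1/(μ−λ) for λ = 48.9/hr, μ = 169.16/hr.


W = 1/(μ−λ) = 1/(169.16 − 48.9) = 1/120.26 = 0.008315 hr

Final: 0.008315 hr


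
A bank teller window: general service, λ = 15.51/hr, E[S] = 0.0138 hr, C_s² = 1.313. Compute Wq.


ρ = λ·E[S] = 15.51·0.0138 = 0.2140
E[S²] = E[S]²(1+C_s²) = 0.0138²·(1+1.313) = 0.0004405
Wq = λ·E[S²]/(2(1−ρ)) = 15.51·0.0004405/(2·0.7860) = 0.004346 hr

Final: 0.004346 hr


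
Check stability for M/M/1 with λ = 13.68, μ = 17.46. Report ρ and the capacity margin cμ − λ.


Total capacity cμ = 1·17.46 = 17.46/hr
ρ = λ/(cμ) = 13.68/17.46 = 0.7835
Stable ⇔ ρ < 1: YES
Spare capacity = cμ − λ = 17.46 − 13.68 = 3.78/hr

Final: ρ = 0.7835; stable; margin = 3.78/hr


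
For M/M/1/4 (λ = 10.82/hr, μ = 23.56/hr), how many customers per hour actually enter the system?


ρ = 0.4593; P_K = (1−ρ)ρ^4/(1−ρ^5) = 0.024556
λ_eff = λ(1 − P_K) = 10.82·(1 − 0.024556) = 10.82·0.975444 = 10.5543 /hr

Final: 10.5543 /hr


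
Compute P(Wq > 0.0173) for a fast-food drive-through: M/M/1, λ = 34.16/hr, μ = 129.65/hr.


ρ = 34.16/129.65 = 0.2635
P(Wq > t) = ρ·e^{−(μ−λ)t} = 0.2635·e^{−1.6520}
= 0.2635·0.191671 = 0.050501

Final: 0.050501


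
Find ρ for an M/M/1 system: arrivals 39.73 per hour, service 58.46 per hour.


ρ = λ/μ = 39.73/58.46 = 0.6796

Final: 0.6796


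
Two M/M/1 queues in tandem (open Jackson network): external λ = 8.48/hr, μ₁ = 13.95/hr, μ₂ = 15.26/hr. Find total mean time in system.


Each node sees arrival rate λ = 8.48/hr (tandem ⇒ throughput preserved).
W₁ = 1/(μ₁−λ) = 1/(13.95−8.48) = 0.18282 hr
W₂ = 1/(μ₂−λ) = 1/(15.26−8.48) = 0.14749 hr
W_total = W₁ + W₂ = 0.18282 + 0.14749 = 0.33031 hr

Final: 0.33031 hr


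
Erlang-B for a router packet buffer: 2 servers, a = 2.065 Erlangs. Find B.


B(c,a) = (a^c/c!) / Σ_{k=0}^{c} a^k/k!
a^2/2! = 2.132112
Σ terms (k=0..2): 1.00000 + 2.06500 + 2.13211 = 5.197112
B = 2.132112/5.197112 = 0.410249

Final: 0.410249


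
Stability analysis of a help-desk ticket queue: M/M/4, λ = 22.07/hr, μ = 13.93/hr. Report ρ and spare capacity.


Total capacity cμ = 4·13.93 = 55.72/hr
ρ = λ/(cμ) = 22.07/55.72 = 0.3961
Stable ⇔ ρ < 1: YES
Spare capacity = cμ − λ = 55.72 − 22.07 = 33.65/hr

Final: ρ = 0.3961; stable; margin = 33.65/hr


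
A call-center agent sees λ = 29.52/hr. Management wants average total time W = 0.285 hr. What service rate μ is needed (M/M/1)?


W = 1/(μ−λ) ⇒ μ − λ = 1/W = 1/0.285 = 3.5088
μ = λ + 1/W = 29.52 + 3.5088 = 33.0288 per hr

Final: 33.0288 /hr


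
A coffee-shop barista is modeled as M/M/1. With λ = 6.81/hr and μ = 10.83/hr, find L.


ρ = λ/μ = 6.81/10.83 = 0.6288
L = ρ/(1−ρ) = 0.6288/(1 − 0.6288) = 0.6288/0.3712 = 1.6940

Final: 1.6940
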